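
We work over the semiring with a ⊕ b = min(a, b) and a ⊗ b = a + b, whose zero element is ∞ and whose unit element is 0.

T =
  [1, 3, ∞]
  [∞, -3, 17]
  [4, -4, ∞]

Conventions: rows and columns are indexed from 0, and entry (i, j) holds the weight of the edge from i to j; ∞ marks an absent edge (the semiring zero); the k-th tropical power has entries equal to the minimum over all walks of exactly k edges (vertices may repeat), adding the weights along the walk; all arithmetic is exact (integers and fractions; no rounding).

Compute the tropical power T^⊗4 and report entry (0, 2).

T^⊗2:
  [2, 0, 20]
  [21, -6, 14]
  [5, -7, 13]
T^⊗3:
  [3, -3, 17]
  [18, -9, 11]
  [6, -10, 10]
T^⊗4:
  [4, -6, 14]
  [15, -12, 8]
  [7, -13, 7]
Key observation: the optimum is the walk 0->1->1->1->2, with weight 3 + (-3) + (-3) + 17 = 14.
Optimal value attained by: walk 0->1->1->1->2.
Answer: (T^⊗4)[0][2] = 14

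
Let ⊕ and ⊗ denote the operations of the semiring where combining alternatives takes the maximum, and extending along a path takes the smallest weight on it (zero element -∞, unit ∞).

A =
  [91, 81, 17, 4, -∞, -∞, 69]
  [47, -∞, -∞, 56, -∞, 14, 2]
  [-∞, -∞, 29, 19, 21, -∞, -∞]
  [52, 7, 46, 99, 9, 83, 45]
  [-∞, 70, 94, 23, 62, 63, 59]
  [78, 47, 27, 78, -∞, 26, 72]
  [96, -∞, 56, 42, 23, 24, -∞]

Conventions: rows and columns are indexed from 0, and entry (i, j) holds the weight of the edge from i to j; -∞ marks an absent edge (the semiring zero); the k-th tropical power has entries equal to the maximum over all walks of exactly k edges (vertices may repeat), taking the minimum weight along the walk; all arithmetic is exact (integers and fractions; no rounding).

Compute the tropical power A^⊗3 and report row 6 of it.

A^⊗2:
  [91, 81, 56, 56, 23, 24, 69]
  [52, 47, 46, 56, 9, 56, 47]
  [19, 21, 29, 21, 21, 21, 21]
  [78, 52, 46, 99, 23, 83, 72]
  [63, 62, 62, 63, 62, 62, 63]
  [78, 78, 56, 78, 23, 78, 69]
  [91, 81, 42, 42, 23, 42, 69]
A^⊗3:
  [91, 81, 56, 56, 23, 56, 69]
  [56, 52, 47, 56, 23, 56, 56]
  [21, 21, 29, 21, 21, 21, 21]
  [78, 78, 56, 99, 23, 83, 72]
  [63, 63, 62, 63, 62, 63, 63]
  [78, 78, 56, 78, 23, 78, 72]
  [91, 81, 56, 56, 23, 42, 69]
Answer: row 6 of A^⊗3 = [91, 81, 56, 56, 23, 42, 69]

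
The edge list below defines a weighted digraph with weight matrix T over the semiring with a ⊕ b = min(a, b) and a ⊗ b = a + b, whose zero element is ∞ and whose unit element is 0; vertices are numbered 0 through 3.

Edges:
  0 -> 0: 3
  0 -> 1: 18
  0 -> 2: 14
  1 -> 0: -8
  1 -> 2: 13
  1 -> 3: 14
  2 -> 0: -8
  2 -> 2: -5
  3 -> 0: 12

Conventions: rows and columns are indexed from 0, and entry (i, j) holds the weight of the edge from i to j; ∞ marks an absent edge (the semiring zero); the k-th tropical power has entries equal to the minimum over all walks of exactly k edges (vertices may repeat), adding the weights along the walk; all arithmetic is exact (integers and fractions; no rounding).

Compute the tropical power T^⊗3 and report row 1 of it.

T^⊗2:
  [6, 21, 9, 32]
  [-5, 10, 6, ∞]
  [-13, 10, -10, ∞]
  [15, 30, 26, ∞]
T^⊗3:
  [1, 24, 4, 35]
  [-2, 13, 1, 24]
  [-18, 5, -15, 24]
  [18, 33, 21, 44]
Answer: row 1 of T^⊗3 = [-2, 13, 1, 24]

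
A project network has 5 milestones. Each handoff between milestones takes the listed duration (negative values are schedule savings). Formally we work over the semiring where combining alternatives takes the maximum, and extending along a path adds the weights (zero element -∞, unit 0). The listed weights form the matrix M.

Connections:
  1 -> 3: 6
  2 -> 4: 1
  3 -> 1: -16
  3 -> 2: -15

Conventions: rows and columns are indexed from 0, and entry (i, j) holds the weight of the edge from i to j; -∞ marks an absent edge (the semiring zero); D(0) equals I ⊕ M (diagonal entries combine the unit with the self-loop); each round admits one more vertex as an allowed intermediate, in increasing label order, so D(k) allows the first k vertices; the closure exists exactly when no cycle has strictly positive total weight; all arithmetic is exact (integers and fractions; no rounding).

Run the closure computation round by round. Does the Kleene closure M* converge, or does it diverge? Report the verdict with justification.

D(0):
  [0, -∞, -∞, -∞, -∞]
  [-∞, 0, -∞, 6, -∞]
  [-∞, -∞, 0, -∞, 1]
  [-∞, -16, -15, 0, -∞]
  [-∞, -∞, -∞, -∞, 0]
D(1):
  [0, -∞, -∞, -∞, -∞]
  [-∞, 0, -∞, 6, -∞]
  [-∞, -∞, 0, -∞, 1]
  [-∞, -16, -15, 0, -∞]
  [-∞, -∞, -∞, -∞, 0]
D(2):
  [0, -∞, -∞, -∞, -∞]
  [-∞, 0, -∞, 6, -∞]
  [-∞, -∞, 0, -∞, 1]
  [-∞, -16, -15, 0, -∞]
  [-∞, -∞, -∞, -∞, 0]
D(3):
  [0, -∞, -∞, -∞, -∞]
  [-∞, 0, -∞, 6, -∞]
  [-∞, -∞, 0, -∞, 1]
  [-∞, -16, -15, 0, -14]
  [-∞, -∞, -∞, -∞, 0]
D(4):
  [0, -∞, -∞, -∞, -∞]
  [-∞, 0, -9, 6, -8]
  [-∞, -∞, 0, -∞, 1]
  [-∞, -16, -15, 0, -14]
  [-∞, -∞, -∞, -∞, 0]
D(5):
  [0, -∞, -∞, -∞, -∞]
  [-∞, 0, -9, 6, -8]
  [-∞, -∞, 0, -∞, 1]
  [-∞, -16, -15, 0, -14]
  [-∞, -∞, -∞, -∞, 0]
Key observation: every diagonal entry stays at the unit through all rounds, so no improving cycle exists.
Answer: CONVERGES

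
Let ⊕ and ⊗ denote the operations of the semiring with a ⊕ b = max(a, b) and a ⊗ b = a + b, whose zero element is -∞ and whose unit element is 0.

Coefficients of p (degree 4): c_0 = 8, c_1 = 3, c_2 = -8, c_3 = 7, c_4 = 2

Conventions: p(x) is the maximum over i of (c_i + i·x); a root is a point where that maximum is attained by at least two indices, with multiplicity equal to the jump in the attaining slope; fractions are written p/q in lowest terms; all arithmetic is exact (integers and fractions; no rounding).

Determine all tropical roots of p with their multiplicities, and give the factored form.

hull edge (i=0, c=8) to (i=3, c=7): slope -1/3, span 3
hull edge (i=3, c=7) to (i=4, c=2): slope -5, span 1
Factored form: p(x) = 2 ⊗ (x ⊕ 1/3) ⊗ (x ⊕ 1/3) ⊗ (x ⊕ 1/3) ⊗ (x ⊕ 5)
Answer: roots = 1/3 (mult 3), 5 (mult 1)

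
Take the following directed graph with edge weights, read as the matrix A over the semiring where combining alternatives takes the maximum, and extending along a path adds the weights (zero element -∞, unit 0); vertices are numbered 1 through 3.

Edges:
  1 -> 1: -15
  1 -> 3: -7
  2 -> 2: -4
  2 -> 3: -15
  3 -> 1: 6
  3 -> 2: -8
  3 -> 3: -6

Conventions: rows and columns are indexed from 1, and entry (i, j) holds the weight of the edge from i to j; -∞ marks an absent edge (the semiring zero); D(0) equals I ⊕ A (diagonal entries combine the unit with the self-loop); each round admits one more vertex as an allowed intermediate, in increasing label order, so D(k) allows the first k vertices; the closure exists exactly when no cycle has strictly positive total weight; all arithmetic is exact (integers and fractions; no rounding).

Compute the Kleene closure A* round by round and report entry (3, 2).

D(0):
  [0, -∞, -7]
  [-∞, 0, -15]
  [6, -8, 0]
D(1):
  [0, -∞, -7]
  [-∞, 0, -15]
  [6, -8, 0]
D(2):
  [0, -∞, -7]
  [-∞, 0, -15]
  [6, -8, 0]
D(3):
  [0, -15, -7]
  [-9, 0, -15]
  [6, -8, 0]
Answer: A*[3][2] = -8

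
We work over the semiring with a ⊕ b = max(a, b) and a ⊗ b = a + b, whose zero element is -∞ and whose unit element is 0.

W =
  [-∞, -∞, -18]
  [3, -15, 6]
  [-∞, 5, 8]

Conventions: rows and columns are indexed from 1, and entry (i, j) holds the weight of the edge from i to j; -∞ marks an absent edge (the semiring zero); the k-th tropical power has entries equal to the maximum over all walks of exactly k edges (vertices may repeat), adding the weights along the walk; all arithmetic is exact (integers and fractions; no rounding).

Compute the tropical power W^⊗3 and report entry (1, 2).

W^⊗2:
  [-∞, -13, -10]
  [-12, 11, 14]
  [8, 13, 16]
W^⊗3:
  [-10, -5, -2]
  [14, 19, 22]
  [16, 21, 24]
Key observation: the optimum is the walk 1->3->3->2, with weight (-18) + 8 + 5 = -5.
Optimal value attained by: walk 1->3->3->2.
Answer: (W^⊗3)[1][2] = -5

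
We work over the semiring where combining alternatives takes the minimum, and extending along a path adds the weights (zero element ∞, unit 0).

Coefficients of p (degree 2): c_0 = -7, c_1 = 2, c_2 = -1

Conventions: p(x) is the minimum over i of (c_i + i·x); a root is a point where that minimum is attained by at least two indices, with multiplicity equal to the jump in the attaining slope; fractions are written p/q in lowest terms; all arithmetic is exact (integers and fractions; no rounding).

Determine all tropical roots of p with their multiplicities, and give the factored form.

hull edge (i=0, c=-7) to (i=2, c=-1): slope 3, span 2
Factored form: p(x) = -1 ⊗ (x ⊕ (-3)) ⊗ (x ⊕ (-3))
Answer: roots = -3 (mult 2)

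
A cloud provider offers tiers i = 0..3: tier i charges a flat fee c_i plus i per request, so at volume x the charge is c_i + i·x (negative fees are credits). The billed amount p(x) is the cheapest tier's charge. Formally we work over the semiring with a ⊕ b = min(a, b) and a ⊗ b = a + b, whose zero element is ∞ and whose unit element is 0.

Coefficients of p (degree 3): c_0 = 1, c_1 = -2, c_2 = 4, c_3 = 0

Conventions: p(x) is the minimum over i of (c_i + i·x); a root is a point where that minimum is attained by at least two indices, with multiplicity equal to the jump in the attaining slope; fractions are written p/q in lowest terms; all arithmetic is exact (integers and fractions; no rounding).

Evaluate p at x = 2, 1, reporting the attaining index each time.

p(2) = min(1+0·2=1, -2+1·2=0, 4+2·2=8, 0+3·2=6) = 0 (attained by i=1)
p(1) = min(1+0·1=1, -2+1·1=-1, 4+2·1=6, 0+3·1=3) = -1 (attained by i=1)
Answer: p(2) = 0; p(1) = -1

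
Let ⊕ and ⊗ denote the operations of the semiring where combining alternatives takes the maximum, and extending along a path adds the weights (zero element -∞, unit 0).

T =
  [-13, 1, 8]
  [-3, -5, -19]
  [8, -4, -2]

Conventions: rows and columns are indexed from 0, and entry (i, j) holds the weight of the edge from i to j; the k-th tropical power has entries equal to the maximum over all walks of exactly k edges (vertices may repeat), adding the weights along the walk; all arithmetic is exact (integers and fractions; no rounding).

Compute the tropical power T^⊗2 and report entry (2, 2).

T^⊗2:
  [16, 4, 6]
  [-8, -2, 5]
  [6, 9, 16]
Key observation: the optimum is the walk 2->0->2, with weight 8 + 8 = 16.
Optimal value attained by: walk 2->0->2.
Answer: (T^⊗2)[2][2] = 16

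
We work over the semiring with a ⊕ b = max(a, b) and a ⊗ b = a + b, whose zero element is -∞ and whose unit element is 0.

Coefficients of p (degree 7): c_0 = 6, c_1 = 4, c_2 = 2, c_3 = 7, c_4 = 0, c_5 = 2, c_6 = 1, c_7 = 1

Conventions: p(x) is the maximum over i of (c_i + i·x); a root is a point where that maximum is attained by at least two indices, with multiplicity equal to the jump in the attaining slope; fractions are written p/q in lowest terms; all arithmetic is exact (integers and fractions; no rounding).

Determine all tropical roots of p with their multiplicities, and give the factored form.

hull edge (i=0, c=6) to (i=3, c=7): slope 1/3, span 3
hull edge (i=3, c=7) to (i=7, c=1): slope -3/2, span 4
Factored form: p(x) = 1 ⊗ (x ⊕ (-1/3)) ⊗ (x ⊕ (-1/3)) ⊗ (x ⊕ (-1/3)) ⊗ (x ⊕ 3/2) ⊗ (x ⊕ 3/2) ⊗ (x ⊕ 3/2) ⊗ (x ⊕ 3/2)
Answer: roots = -1/3 (mult 3), 3/2 (mult 4)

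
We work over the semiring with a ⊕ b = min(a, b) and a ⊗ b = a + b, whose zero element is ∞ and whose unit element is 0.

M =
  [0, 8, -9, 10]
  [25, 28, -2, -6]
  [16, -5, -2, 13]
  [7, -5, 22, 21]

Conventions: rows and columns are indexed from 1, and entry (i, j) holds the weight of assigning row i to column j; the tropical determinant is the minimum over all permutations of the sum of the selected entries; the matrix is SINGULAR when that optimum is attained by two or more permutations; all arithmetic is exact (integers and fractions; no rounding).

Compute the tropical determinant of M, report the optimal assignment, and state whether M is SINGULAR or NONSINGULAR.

σ = (1, 2, 3, 4): 0 + 28 + (-2) + 21 = 47
σ = (1, 2, 4, 3): 0 + 28 + 13 + 22 = 63
σ = (1, 3, 2, 4): 0 + (-2) + (-5) + 21 = 14
σ = (1, 3, 4, 2): 0 + (-2) + 13 + (-5) = 6
σ = (1, 4, 2, 3): 0 + (-6) + (-5) + 22 = 11
σ = (1, 4, 3, 2): 0 + (-6) + (-2) + (-5) = -13
σ = (2, 1, 3, 4): 8 + 25 + (-2) + 21 = 52
σ = (2, 1, 4, 3): 8 + 25 + 13 + 22 = 68
σ = (2, 3, 1, 4): 8 + (-2) + 16 + 21 = 43
σ = (2, 3, 4, 1): 8 + (-2) + 13 + 7 = 26
σ = (2, 4, 1, 3): 8 + (-6) + 16 + 22 = 40
σ = (2, 4, 3, 1): 8 + (-6) + (-2) + 7 = 7
σ = (3, 1, 2, 4): (-9) + 25 + (-5) + 21 = 32
σ = (3, 1, 4, 2): (-9) + 25 + 13 + (-5) = 24
σ = (3, 2, 1, 4): (-9) + 28 + 16 + 21 = 56
σ = (3, 2, 4, 1): (-9) + 28 + 13 + 7 = 39
σ = (3, 4, 1, 2): (-9) + (-6) + 16 + (-5) = -4
σ = (3, 4, 2, 1): (-9) + (-6) + (-5) + 7 = -13
σ = (4, 1, 2, 3): 10 + 25 + (-5) + 22 = 52
σ = (4, 1, 3, 2): 10 + 25 + (-2) + (-5) = 28
σ = (4, 2, 1, 3): 10 + 28 + 16 + 22 = 76
σ = (4, 2, 3, 1): 10 + 28 + (-2) + 7 = 43
σ = (4, 3, 1, 2): 10 + (-2) + 16 + (-5) = 19
σ = (4, 3, 2, 1): 10 + (-2) + (-5) + 7 = 10
Optimal value attained by: σ = (1, 4, 3, 2).
Answer: det⊕(M) = -13; verdict: SINGULAR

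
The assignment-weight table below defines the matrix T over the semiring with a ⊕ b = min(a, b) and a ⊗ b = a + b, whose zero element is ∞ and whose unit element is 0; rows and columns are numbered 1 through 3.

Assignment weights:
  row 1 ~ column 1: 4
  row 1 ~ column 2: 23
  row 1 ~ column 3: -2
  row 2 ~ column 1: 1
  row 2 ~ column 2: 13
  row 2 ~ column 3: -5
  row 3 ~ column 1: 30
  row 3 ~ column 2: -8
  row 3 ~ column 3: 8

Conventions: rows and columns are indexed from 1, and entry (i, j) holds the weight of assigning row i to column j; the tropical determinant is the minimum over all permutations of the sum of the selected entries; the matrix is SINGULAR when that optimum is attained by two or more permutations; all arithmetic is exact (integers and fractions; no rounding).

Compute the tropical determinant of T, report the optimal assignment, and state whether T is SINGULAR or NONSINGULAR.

σ = (1, 2, 3): 4 + 13 + 8 = 25
σ = (1, 3, 2): 4 + (-5) + (-8) = -9
σ = (2, 1, 3): 23 + 1 + 8 = 32
σ = (2, 3, 1): 23 + (-5) + 30 = 48
σ = (3, 1, 2): (-2) + 1 + (-8) = -9
σ = (3, 2, 1): (-2) + 13 + 30 = 41
Optimal value attained by: σ = (1, 3, 2).
Answer: det⊕(T) = -9; verdict: SINGULAR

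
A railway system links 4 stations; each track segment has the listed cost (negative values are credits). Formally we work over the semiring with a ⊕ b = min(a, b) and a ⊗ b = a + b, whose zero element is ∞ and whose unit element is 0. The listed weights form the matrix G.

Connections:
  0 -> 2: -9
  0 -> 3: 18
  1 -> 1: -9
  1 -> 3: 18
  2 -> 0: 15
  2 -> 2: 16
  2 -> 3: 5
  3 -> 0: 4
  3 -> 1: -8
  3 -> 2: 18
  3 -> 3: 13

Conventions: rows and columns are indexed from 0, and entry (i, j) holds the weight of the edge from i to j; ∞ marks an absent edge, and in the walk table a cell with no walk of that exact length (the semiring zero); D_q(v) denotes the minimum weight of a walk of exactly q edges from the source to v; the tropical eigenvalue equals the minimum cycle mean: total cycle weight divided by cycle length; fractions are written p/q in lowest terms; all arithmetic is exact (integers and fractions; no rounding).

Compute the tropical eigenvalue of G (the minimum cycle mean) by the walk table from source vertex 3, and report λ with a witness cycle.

q=0: [∞, ∞, ∞, 0]
q=1: [4, -8, 18, 13]
q=2: [17, -17, -5, 10]
q=3: [10, -26, 8, 0]
q=4: [4, -35, 1, -8]
Optimal cycle mean attained by: cycle 1->1, total (-9), length 1.
Answer: λ = -9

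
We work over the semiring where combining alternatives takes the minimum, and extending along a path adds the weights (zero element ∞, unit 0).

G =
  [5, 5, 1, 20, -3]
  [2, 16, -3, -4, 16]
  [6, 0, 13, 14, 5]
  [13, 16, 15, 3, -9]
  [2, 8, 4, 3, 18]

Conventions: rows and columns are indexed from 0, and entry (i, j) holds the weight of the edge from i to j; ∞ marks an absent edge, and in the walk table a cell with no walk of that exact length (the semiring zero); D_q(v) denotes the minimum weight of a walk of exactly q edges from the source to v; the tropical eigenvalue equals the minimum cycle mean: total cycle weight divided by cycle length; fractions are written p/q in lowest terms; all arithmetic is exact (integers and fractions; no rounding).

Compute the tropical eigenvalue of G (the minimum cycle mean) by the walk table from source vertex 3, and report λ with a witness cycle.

q=0: [∞, ∞, ∞, 0, ∞]
q=1: [13, 16, 15, 3, -9]
q=2: [-7, -1, -5, -6, -6]
q=3: [-4, -5, -6, -5, -15]
q=4: [-13, -7, -11, -12, -14]
q=5: [-12, -11, -12, -11, -21]
Optimal cycle mean attained by: cycle 3->4->3, total (-9) + 3, length 2.
Answer: λ = -3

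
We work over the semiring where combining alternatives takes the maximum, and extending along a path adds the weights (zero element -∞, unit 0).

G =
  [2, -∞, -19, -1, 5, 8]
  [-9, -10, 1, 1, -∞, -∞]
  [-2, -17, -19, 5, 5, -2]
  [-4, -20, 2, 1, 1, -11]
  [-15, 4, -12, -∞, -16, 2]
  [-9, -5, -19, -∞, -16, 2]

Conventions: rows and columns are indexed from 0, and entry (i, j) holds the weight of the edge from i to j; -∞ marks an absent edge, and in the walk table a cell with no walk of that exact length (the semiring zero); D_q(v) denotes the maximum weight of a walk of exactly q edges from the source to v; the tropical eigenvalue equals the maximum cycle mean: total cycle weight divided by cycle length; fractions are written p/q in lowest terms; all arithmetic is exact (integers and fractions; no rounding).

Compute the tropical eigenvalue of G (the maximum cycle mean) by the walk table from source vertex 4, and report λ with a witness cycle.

q=0: [-∞, -∞, -∞, -∞, 0, -∞]
q=1: [-15, 4, -12, -∞, -16, 2]
q=2: [-5, -3, 5, 5, -7, 4]
q=3: [3, -1, 7, 10, 10, 6]
q=4: [6, 14, 12, 12, 12, 12]
q=5: [10, 16, 15, 17, 17, 14]
q=6: [13, 21, 19, 20, 20, 19]
Optimal cycle mean attained by: cycle 2->3->2, total 5 + 2, length 2.
Answer: λ = 7/2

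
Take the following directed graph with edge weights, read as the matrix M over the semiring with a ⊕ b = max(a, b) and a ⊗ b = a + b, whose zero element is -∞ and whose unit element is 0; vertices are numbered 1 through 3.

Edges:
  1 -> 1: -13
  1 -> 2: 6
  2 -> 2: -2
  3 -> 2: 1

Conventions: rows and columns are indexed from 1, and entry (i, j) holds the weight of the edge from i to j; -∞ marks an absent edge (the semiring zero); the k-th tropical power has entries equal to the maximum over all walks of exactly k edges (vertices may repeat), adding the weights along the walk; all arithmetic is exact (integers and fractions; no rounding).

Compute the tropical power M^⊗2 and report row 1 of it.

M^⊗2:
  [-26, 4, -∞]
  [-∞, -4, -∞]
  [-∞, -1, -∞]
Answer: row 1 of M^⊗2 = [-26, 4, -∞]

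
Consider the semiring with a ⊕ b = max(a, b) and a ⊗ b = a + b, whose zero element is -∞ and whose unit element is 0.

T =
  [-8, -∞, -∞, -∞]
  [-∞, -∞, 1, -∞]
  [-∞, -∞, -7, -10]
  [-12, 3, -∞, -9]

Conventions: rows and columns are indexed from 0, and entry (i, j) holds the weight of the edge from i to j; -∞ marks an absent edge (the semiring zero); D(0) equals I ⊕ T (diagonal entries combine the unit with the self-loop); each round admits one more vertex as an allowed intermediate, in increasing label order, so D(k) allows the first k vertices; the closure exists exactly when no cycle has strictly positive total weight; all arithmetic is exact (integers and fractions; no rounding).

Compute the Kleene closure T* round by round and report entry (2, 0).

D(0):
  [0, -∞, -∞, -∞]
  [-∞, 0, 1, -∞]
  [-∞, -∞, 0, -10]
  [-12, 3, -∞, 0]
D(1):
  [0, -∞, -∞, -∞]
  [-∞, 0, 1, -∞]
  [-∞, -∞, 0, -10]
  [-12, 3, -∞, 0]
D(2):
  [0, -∞, -∞, -∞]
  [-∞, 0, 1, -∞]
  [-∞, -∞, 0, -10]
  [-12, 3, 4, 0]
D(3):
  [0, -∞, -∞, -∞]
  [-∞, 0, 1, -9]
  [-∞, -∞, 0, -10]
  [-12, 3, 4, 0]
D(4):
  [0, -∞, -∞, -∞]
  [-21, 0, 1, -9]
  [-22, -7, 0, -10]
  [-12, 3, 4, 0]
Answer: T*[2][0] = -22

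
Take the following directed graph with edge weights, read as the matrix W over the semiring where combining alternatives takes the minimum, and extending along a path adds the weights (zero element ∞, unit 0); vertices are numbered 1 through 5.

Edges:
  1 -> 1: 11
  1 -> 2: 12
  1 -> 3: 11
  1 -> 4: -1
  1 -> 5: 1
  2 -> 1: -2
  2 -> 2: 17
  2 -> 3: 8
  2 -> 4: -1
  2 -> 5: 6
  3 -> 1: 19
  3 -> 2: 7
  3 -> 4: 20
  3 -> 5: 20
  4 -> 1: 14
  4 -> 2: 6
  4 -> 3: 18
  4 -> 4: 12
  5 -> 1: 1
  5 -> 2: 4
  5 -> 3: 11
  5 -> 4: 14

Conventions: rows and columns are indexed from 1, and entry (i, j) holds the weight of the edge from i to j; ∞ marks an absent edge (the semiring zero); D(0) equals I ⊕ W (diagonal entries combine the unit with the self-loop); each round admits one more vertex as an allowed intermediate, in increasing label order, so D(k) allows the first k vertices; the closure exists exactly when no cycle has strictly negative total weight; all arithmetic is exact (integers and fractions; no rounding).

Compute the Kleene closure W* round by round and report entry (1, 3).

D(0):
  [0, 12, 11, -1, 1]
  [-2, 0, 8, -1, 6]
  [19, 7, 0, 20, 20]
  [14, 6, 18, 0, ∞]
  [1, 4, 11, 14, 0]
D(1):
  [0, 12, 11, -1, 1]
  [-2, 0, 8, -3, -1]
  [19, 7, 0, 18, 20]
  [14, 6, 18, 0, 15]
  [1, 4, 11, 0, 0]
D(2):
  [0, 12, 11, -1, 1]
  [-2, 0, 8, -3, -1]
  [5, 7, 0, 4, 6]
  [4, 6, 14, 0, 5]
  [1, 4, 11, 0, 0]
D(3):
  [0, 12, 11, -1, 1]
  [-2, 0, 8, -3, -1]
  [5, 7, 0, 4, 6]
  [4, 6, 14, 0, 5]
  [1, 4, 11, 0, 0]
D(4):
  [0, 5, 11, -1, 1]
  [-2, 0, 8, -3, -1]
  [5, 7, 0, 4, 6]
  [4, 6, 14, 0, 5]
  [1, 4, 11, 0, 0]
D(5):
  [0, 5, 11, -1, 1]
  [-2, 0, 8, -3, -1]
  [5, 7, 0, 4, 6]
  [4, 6, 14, 0, 5]
  [1, 4, 11, 0, 0]
Answer: W*[1][3] = 11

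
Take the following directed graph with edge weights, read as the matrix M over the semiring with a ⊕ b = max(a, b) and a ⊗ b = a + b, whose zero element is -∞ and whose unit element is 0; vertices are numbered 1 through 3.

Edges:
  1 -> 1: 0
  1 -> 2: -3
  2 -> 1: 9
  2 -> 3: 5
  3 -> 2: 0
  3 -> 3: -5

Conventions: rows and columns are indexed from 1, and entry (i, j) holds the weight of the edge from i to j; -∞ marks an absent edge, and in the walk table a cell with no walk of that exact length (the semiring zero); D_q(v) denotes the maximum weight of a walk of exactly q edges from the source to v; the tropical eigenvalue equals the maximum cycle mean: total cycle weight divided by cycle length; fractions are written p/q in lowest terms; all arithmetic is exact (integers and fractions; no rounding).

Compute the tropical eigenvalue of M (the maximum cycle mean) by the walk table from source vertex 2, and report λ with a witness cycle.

q=0: [-∞, 0, -∞]
q=1: [9, -∞, 5]
q=2: [9, 6, 0]
q=3: [15, 6, 11]
Optimal cycle mean attained by: cycle 1->2->1, total (-3) + 9, length 2.
Answer: λ = 3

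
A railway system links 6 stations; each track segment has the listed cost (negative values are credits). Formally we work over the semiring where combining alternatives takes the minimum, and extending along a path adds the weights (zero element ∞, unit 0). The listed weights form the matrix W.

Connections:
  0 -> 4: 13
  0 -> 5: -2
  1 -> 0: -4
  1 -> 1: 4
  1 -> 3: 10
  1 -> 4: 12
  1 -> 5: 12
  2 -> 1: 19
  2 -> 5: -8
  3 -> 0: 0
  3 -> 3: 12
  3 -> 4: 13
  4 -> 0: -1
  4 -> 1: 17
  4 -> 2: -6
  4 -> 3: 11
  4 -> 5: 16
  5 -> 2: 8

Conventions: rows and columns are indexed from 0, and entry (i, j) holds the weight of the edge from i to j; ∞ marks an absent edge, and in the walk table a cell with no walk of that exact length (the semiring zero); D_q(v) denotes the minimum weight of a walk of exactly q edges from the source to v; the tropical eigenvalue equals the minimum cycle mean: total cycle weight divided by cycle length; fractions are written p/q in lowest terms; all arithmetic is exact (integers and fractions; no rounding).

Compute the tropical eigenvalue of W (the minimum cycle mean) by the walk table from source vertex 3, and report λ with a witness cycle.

q=0: [∞, ∞, ∞, 0, ∞, ∞]
q=1: [0, ∞, ∞, 12, 13, ∞]
q=2: [12, 30, 7, 24, 13, -2]
q=3: [12, 26, 6, 24, 25, -1]
q=4: [22, 25, 7, 36, 25, -2]
q=5: [21, 26, 6, 35, 35, -1]
q=6: [22, 25, 7, 36, 34, -2]
Optimal cycle mean attained by: cycle 2->5->2, total (-8) + 8, length 2.
Answer: λ = 0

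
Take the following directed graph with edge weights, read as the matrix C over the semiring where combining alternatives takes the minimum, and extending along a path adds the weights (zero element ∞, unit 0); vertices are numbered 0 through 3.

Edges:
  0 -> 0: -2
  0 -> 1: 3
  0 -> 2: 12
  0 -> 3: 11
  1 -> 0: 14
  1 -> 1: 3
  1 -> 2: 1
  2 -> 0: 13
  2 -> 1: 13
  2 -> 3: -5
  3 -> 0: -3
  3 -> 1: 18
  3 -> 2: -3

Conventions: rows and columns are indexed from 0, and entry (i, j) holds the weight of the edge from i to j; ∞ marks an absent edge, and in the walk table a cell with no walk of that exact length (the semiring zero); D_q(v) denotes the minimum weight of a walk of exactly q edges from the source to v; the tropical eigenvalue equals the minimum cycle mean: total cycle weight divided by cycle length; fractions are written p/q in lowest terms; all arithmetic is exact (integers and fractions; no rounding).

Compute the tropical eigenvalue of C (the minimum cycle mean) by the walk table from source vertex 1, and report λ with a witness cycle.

q=0: [∞, 0, ∞, ∞]
q=1: [14, 3, 1, ∞]
q=2: [12, 6, 4, -4]
q=3: [-7, 9, -7, -1]
q=4: [-9, -4, -4, -12]
Optimal cycle mean attained by: cycle 2->3->2, total (-5) + (-3), length 2.
Answer: λ = -4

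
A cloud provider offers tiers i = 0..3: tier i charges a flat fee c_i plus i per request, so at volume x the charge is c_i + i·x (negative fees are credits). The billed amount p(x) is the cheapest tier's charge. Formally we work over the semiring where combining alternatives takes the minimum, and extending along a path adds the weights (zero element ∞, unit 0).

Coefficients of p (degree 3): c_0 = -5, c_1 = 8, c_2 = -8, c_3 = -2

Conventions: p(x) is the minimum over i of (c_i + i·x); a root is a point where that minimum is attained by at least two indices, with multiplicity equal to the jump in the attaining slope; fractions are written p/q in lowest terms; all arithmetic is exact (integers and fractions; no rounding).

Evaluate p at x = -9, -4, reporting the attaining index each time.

p(-9) = min(-5+0·(-9)=-5, 8+1·(-9)=-1, -8+2·(-9)=-26, -2+3·(-9)=-29) = -29 (attained by i=3)
p(-4) = min(-5+0·(-4)=-5, 8+1·(-4)=4, -8+2·(-4)=-16, -2+3·(-4)=-14) = -16 (attained by i=2)
Answer: p(-9) = -29; p(-4) = -16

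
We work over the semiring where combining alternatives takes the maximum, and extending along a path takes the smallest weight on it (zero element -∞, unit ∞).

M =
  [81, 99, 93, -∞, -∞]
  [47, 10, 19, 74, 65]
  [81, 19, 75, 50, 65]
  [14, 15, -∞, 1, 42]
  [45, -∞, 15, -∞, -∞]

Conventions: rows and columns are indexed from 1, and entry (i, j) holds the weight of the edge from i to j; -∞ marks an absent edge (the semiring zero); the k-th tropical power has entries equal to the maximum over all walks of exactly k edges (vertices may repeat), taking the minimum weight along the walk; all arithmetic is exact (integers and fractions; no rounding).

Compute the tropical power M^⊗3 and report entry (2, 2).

M^⊗2:
  [81, 81, 81, 74, 65]
  [47, 47, 47, 19, 42]
  [81, 81, 81, 50, 65]
  [42, 14, 15, 15, 15]
  [45, 45, 45, 15, 15]
M^⊗3:
  [81, 81, 81, 74, 65]
  [47, 47, 47, 47, 47]
  [81, 81, 81, 74, 65]
  [42, 42, 42, 15, 15]
  [45, 45, 45, 45, 45]
Key observation: the optimum is the walk 2->1->1->2, with weight 47 min 81 min 99 = 47.
Optimal value attained by: walk 2->1->1->2.
Answer: (M^⊗3)[2][2] = 47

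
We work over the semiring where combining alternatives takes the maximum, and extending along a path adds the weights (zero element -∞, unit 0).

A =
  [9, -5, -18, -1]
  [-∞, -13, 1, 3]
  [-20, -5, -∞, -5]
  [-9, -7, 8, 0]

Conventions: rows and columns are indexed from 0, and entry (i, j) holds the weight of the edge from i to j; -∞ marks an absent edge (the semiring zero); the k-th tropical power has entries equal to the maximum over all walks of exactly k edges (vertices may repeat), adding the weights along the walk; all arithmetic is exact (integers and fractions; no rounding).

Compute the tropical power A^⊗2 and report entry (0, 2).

A^⊗2:
  [18, 4, 7, 8]
  [-6, -4, 11, 3]
  [-11, -12, 3, -2]
  [0, 3, 8, 3]
Key observation: the optimum is the walk 0->3->2, with weight (-1) + 8 = 7.
Optimal value attained by: walk 0->3->2.
Answer: (A^⊗2)[0][2] = 7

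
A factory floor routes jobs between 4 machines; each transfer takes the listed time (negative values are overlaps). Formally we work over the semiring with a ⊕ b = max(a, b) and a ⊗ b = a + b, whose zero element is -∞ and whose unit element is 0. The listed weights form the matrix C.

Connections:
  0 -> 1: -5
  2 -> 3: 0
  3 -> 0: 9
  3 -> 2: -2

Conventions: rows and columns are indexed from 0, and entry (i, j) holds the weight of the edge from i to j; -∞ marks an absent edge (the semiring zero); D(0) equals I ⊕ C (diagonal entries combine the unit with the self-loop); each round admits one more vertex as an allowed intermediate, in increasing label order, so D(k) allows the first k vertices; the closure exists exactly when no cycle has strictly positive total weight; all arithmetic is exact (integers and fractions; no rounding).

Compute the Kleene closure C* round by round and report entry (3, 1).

D(0):
  [0, -5, -∞, -∞]
  [-∞, 0, -∞, -∞]
  [-∞, -∞, 0, 0]
  [9, -∞, -2, 0]
D(1):
  [0, -5, -∞, -∞]
  [-∞, 0, -∞, -∞]
  [-∞, -∞, 0, 0]
  [9, 4, -2, 0]
D(2):
  [0, -5, -∞, -∞]
  [-∞, 0, -∞, -∞]
  [-∞, -∞, 0, 0]
  [9, 4, -2, 0]
D(3):
  [0, -5, -∞, -∞]
  [-∞, 0, -∞, -∞]
  [-∞, -∞, 0, 0]
  [9, 4, -2, 0]
D(4):
  [0, -5, -∞, -∞]
  [-∞, 0, -∞, -∞]
  [9, 4, 0, 0]
  [9, 4, -2, 0]
Answer: C*[3][1] = 4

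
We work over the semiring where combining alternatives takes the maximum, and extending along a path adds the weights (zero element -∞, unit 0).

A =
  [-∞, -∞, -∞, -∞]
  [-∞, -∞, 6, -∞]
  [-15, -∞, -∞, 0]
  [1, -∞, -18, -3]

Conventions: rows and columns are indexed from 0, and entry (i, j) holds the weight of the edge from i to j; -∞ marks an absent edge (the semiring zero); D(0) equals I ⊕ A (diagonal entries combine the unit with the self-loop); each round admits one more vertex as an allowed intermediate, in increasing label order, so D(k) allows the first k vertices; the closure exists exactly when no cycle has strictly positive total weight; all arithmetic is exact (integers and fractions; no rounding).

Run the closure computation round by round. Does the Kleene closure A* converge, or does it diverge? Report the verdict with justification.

D(0):
  [0, -∞, -∞, -∞]
  [-∞, 0, 6, -∞]
  [-15, -∞, 0, 0]
  [1, -∞, -18, 0]
D(1):
  [0, -∞, -∞, -∞]
  [-∞, 0, 6, -∞]
  [-15, -∞, 0, 0]
  [1, -∞, -18, 0]
D(2):
  [0, -∞, -∞, -∞]
  [-∞, 0, 6, -∞]
  [-15, -∞, 0, 0]
  [1, -∞, -18, 0]
D(3):
  [0, -∞, -∞, -∞]
  [-9, 0, 6, 6]
  [-15, -∞, 0, 0]
  [1, -∞, -18, 0]
D(4):
  [0, -∞, -∞, -∞]
  [7, 0, 6, 6]
  [1, -∞, 0, 0]
  [1, -∞, -18, 0]
Key observation: every diagonal entry stays at the unit through all rounds, so no improving cycle exists.
Answer: CONVERGES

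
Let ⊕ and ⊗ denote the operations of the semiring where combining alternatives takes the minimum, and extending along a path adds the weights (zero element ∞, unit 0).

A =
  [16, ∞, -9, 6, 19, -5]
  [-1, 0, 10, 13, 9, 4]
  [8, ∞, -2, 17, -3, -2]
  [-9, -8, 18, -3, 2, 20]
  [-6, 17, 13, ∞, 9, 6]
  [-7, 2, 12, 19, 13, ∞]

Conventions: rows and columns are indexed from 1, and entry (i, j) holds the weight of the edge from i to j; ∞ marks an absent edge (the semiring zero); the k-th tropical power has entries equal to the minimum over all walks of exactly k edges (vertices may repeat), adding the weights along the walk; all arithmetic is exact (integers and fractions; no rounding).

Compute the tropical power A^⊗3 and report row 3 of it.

A^⊗2:
  [-12, -3, -11, 3, -12, -11]
  [-3, 0, -10, 5, 7, -6]
  [-9, 0, -4, 14, -5, -4]
  [-12, -11, -18, -6, -1, -14]
  [-1, 8, -15, 0, 10, -11]
  [1, 2, -16, -1, 9, -12]
A^⊗3:
  [-18, -9, -21, -6, -14, -17]
  [-13, -4, -12, 2, -13, -12]
  [-11, -2, -18, -3, -7, -14]
  [-21, -14, -21, -9, -21, -20]
  [-18, -9, -17, -3, -18, -17]
  [-19, -10, -18, -4, -19, -18]
Answer: row 3 of A^⊗3 = [-11, -2, -18, -3, -7, -14]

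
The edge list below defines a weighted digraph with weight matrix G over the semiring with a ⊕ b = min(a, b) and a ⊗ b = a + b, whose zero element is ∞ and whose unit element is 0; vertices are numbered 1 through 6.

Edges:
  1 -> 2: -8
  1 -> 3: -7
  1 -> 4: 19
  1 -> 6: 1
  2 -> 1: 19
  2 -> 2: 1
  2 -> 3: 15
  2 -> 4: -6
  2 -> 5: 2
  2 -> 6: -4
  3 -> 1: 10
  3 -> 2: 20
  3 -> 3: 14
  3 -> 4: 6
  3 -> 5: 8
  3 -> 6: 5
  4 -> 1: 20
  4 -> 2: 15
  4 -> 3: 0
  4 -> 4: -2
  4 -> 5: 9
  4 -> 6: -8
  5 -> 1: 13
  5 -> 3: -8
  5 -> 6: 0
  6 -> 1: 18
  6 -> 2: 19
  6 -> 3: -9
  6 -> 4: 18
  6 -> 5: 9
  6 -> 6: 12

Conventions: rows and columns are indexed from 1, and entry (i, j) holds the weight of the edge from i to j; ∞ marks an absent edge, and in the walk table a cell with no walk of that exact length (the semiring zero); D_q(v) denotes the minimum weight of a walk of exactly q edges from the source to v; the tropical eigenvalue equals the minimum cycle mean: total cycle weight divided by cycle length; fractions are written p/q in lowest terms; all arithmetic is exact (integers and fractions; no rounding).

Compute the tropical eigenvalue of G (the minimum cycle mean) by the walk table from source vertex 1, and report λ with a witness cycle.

q=0: [0, ∞, ∞, ∞, ∞, ∞]
q=1: [∞, -8, -7, 19, ∞, 1]
q=2: [3, -7, -8, -14, -6, -12]
q=3: [2, -6, -21, -16, -5, -22]
q=4: [-11, -6, -31, -18, -13, -24]
q=5: [-21, -19, -33, -25, -23, -26]
q=6: [-23, -29, -35, -27, -25, -33]
Optimal cycle mean attained by: cycle 1->2->4->6->3->1, total (-8) + (-6) + (-8) + (-9) + 10, length 5.
Answer: λ = -21/5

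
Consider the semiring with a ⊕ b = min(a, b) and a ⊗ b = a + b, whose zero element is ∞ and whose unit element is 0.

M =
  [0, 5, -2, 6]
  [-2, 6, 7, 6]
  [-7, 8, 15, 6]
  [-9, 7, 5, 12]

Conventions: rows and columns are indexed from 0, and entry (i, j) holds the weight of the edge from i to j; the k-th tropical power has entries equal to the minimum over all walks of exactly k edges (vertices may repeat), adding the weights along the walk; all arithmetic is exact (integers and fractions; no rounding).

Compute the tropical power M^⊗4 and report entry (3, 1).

M^⊗2:
  [-9, 5, -2, 4]
  [-3, 3, -4, 4]
  [-7, -2, -9, -1]
  [-9, -4, -11, -3]
M^⊗3:
  [-9, -4, -11, -3]
  [-11, 2, -5, 2]
  [-16, -2, -9, -3]
  [-18, -4, -11, -5]
M^⊗4:
  [-18, -4, -11, -5]
  [-12, -6, -13, -5]
  [-16, -11, -18, -10]
  [-18, -13, -20, -12]
Key observation: the optimum is the walk 3->0->2->0->1, with weight (-9) + (-2) + (-7) + 5 = -13.
Optimal value attained by: walk 3->0->2->0->1.
Answer: (M^⊗4)[3][1] = -13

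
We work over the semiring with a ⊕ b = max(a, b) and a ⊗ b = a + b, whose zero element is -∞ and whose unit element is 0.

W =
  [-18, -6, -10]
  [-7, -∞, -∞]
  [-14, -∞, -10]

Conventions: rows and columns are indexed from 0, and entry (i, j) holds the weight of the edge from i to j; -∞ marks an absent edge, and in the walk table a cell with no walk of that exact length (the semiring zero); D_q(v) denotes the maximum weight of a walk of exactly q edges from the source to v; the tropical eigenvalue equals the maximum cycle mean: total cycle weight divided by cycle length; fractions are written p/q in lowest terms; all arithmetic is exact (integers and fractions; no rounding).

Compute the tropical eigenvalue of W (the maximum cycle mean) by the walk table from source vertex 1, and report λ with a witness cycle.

q=0: [-∞, 0, -∞]
q=1: [-7, -∞, -∞]
q=2: [-25, -13, -17]
q=3: [-20, -31, -27]
Optimal cycle mean attained by: cycle 0->1->0, total (-6) + (-7), length 2.
Answer: λ = -13/2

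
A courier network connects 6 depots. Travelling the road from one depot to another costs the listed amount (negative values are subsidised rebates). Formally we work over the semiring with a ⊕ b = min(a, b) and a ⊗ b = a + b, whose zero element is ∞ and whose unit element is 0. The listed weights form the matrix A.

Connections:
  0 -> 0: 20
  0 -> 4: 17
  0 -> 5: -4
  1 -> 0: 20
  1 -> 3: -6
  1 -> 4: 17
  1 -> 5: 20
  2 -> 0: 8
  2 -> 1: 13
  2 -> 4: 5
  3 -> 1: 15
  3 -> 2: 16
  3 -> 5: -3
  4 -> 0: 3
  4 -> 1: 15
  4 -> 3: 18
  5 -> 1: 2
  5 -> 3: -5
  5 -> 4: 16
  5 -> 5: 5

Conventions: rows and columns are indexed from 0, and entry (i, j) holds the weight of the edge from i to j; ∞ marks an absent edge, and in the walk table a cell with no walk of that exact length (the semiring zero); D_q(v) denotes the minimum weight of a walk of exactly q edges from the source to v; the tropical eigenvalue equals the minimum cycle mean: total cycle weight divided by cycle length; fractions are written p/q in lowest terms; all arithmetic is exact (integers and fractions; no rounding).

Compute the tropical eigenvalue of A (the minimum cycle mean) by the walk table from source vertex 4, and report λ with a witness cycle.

q=0: [∞, ∞, ∞, ∞, 0, ∞]
q=1: [3, 15, ∞, 18, ∞, ∞]
q=2: [23, 33, 34, 9, 20, -1]
q=3: [23, 1, 25, -6, 15, 4]
q=4: [18, 6, 10, -5, 18, -9]
q=5: [18, -7, 11, -14, 7, -8]
q=6: [10, -6, 2, -13, 8, -17]
Optimal cycle mean attained by: cycle 3->5->3, total (-3) + (-5), length 2.
Answer: λ = -4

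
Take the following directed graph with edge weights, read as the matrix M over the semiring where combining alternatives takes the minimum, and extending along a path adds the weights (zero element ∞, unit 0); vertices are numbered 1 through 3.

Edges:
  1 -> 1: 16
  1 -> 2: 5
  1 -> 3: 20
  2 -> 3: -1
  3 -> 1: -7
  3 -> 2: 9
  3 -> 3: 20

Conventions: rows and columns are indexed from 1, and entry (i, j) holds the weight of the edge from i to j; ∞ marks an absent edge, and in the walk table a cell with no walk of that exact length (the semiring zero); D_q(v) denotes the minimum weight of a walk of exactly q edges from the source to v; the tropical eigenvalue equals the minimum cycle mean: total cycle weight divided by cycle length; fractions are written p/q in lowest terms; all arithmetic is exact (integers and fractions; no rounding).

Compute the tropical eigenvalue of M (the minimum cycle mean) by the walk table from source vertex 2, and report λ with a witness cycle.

q=0: [∞, 0, ∞]
q=1: [∞, ∞, -1]
q=2: [-8, 8, 19]
q=3: [8, -3, 7]
Optimal cycle mean attained by: cycle 1->2->3->1, total 5 + (-1) + (-7), length 3.
Answer: λ = -1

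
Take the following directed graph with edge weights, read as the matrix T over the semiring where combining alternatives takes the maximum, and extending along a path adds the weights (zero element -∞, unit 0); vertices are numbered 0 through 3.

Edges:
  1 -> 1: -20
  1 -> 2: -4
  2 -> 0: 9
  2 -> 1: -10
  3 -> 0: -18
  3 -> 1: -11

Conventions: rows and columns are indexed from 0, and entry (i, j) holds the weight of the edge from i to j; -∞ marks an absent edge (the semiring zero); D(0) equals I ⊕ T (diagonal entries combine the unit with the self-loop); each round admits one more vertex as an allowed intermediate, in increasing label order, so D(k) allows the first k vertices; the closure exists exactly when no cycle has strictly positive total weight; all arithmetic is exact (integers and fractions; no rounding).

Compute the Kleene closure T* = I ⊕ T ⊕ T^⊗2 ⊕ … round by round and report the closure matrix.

D(0):
  [0, -∞, -∞, -∞]
  [-∞, 0, -4, -∞]
  [9, -10, 0, -∞]
  [-18, -11, -∞, 0]
D(1):
  [0, -∞, -∞, -∞]
  [-∞, 0, -4, -∞]
  [9, -10, 0, -∞]
  [-18, -11, -∞, 0]
D(2):
  [0, -∞, -∞, -∞]
  [-∞, 0, -4, -∞]
  [9, -10, 0, -∞]
  [-18, -11, -15, 0]
D(3):
  [0, -∞, -∞, -∞]
  [5, 0, -4, -∞]
  [9, -10, 0, -∞]
  [-6, -11, -15, 0]
D(4):
  [0, -∞, -∞, -∞]
  [5, 0, -4, -∞]
  [9, -10, 0, -∞]
  [-6, -11, -15, 0]
Answer: T* = [[0, -∞, -∞, -∞], [5, 0, -4, -∞], [9, -10, 0, -∞], [-6, -11, -15, 0]]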